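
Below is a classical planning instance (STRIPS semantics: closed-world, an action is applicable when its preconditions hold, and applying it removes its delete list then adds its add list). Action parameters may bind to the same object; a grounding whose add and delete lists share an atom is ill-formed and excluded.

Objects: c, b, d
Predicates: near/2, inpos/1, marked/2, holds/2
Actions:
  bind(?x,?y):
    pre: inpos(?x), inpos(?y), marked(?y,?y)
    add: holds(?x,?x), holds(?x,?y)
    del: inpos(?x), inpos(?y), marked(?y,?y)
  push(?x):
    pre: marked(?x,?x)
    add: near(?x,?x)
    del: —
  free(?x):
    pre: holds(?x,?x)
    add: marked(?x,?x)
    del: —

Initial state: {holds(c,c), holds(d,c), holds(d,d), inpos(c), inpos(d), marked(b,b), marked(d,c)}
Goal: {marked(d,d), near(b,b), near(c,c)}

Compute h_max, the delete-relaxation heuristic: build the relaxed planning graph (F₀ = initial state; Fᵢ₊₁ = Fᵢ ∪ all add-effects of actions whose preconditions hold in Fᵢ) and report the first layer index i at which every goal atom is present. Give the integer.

2

F0 = init (7 atoms)
F1 = F0 ∪ {marked(c,c), marked(d,d), near(b,b)}  (10 atoms)
F2 = F1 ∪ {holds(c,d), near(c,c), near(d,d)}  (13 atoms)
goal ⊆ F2  ⇒  h_max = 2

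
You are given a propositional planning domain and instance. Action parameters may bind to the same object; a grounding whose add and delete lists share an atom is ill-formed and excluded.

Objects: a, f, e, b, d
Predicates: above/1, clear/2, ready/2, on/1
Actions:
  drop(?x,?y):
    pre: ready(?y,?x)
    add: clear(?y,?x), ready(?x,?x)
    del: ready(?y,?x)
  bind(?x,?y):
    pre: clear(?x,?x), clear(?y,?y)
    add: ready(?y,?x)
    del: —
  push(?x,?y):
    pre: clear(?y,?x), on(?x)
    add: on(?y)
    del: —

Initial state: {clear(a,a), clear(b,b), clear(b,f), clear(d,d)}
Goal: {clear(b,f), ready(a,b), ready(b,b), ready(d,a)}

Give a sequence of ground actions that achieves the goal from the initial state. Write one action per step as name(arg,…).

1. bind(a,d)  →  {clear(a,a), clear(b,b), clear(b,f), clear(d,d), ready(d,a)}
2. bind(b,a)  →  {clear(a,a), clear(b,b), clear(b,f), clear(d,d), ready(a,b), ready(d,a)}
3. bind(b,b)  →  {clear(a,a), clear(b,b), clear(b,f), clear(d,d), ready(a,b), ready(b,b), ready(d,a)}

bind(a,d); bind(b,a); bind(b,b)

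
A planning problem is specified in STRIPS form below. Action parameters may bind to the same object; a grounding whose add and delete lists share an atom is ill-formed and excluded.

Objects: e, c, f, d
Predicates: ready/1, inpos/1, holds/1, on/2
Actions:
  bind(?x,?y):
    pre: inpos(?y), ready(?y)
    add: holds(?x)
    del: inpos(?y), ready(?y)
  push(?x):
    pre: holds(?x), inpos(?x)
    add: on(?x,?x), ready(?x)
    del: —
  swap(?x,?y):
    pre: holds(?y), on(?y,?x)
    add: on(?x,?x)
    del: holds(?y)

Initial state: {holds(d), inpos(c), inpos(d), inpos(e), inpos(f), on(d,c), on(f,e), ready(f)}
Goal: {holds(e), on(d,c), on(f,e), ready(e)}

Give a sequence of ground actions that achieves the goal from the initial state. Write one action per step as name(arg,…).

bind(e,f); push(e)

1. bind(e,f)  →  {holds(d), holds(e), inpos(c), inpos(d), inpos(e), on(d,c), on(f,e)}
2. push(e)  →  {holds(d), holds(e), inpos(c), inpos(d), inpos(e), on(d,c), on(e,e), on(f,e), ready(e)}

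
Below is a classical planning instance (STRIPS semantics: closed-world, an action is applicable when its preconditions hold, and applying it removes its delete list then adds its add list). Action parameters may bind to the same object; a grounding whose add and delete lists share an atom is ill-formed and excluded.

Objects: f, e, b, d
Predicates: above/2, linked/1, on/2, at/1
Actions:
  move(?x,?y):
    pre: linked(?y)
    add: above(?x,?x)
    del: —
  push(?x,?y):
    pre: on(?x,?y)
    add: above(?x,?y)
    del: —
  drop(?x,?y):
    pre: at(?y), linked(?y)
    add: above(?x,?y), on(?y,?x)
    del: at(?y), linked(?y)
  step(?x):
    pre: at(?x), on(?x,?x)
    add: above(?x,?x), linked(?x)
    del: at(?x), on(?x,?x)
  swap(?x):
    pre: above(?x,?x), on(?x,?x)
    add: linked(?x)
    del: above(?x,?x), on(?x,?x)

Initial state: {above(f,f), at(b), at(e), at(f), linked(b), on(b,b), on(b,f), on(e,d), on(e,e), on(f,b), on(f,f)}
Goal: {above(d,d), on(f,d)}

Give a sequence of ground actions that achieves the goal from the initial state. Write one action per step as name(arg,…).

1. move(d,b)  →  {above(d,d), above(f,f), at(b), at(e), at(f), linked(b), on(b,b), on(b,f), on(e,d), on(e,e), on(f,b), on(f,f)}
2. swap(f)  →  {above(d,d), at(b), at(e), at(f), linked(b), linked(f), on(b,b), on(b,f), on(e,d), on(e,e), on(f,b)}
3. drop(d,f)  →  {above(d,d), above(d,f), at(b), at(e), linked(b), on(b,b), on(b,f), on(e,d), on(e,e), on(f,b), on(f,d)}

move(d,b); swap(f); drop(d,f)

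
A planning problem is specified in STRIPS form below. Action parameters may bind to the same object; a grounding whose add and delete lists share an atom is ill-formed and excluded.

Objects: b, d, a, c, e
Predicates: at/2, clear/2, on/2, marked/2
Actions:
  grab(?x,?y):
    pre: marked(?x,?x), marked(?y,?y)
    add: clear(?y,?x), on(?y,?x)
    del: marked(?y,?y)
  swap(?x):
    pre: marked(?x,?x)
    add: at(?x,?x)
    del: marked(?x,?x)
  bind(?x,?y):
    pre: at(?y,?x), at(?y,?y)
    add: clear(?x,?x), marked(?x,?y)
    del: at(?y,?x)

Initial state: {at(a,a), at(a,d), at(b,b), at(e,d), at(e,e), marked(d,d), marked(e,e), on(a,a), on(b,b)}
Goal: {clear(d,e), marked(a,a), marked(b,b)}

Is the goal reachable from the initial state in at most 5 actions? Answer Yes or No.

Yes

1. grab(e,d)  →  {at(a,a), at(a,d), at(b,b), at(e,d), at(e,e), clear(d,e), marked(e,e), on(a,a), on(b,b), on(d,e)}
2. bind(b,b)  →  {at(a,a), at(a,d), at(e,d), at(e,e), clear(b,b), clear(d,e), marked(b,b), marked(e,e), on(a,a), on(b,b), on(d,e)}
3. bind(a,a)  →  {at(a,d), at(e,d), at(e,e), clear(a,a), clear(b,b), clear(d,e), marked(a,a), marked(b,b), marked(e,e), on(a,a), on(b,b), on(d,e)}
optimal plan length = 3; 3 ≤ 5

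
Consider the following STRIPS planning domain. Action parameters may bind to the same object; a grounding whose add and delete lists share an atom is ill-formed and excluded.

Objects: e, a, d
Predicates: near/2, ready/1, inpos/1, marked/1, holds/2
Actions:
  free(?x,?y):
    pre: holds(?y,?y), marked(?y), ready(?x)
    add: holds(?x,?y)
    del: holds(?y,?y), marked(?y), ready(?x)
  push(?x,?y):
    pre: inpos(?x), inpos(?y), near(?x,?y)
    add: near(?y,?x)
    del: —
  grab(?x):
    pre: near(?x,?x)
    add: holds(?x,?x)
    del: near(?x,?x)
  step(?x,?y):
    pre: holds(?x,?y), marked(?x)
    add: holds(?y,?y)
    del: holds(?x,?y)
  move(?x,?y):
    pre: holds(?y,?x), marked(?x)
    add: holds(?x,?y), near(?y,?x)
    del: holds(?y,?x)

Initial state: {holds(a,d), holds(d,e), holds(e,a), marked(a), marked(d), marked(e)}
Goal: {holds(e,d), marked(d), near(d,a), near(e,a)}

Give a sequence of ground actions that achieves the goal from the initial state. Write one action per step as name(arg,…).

1. move(e,d)  →  {holds(a,d), holds(e,a), holds(e,d), marked(a), marked(d), marked(e), near(d,e)}
2. move(a,e)  →  {holds(a,d), holds(a,e), holds(e,d), marked(a), marked(d), marked(e), near(d,e), near(e,a)}
3. move(d,a)  →  {holds(a,e), holds(d,a), holds(e,d), marked(a), marked(d), marked(e), near(a,d), near(d,e), near(e,a)}
4. move(a,d)  →  {holds(a,d), holds(a,e), holds(e,d), marked(a), marked(d), marked(e), near(a,d), near(d,a), near(d,e), near(e,a)}

move(e,d); move(a,e); move(d,a); move(a,d)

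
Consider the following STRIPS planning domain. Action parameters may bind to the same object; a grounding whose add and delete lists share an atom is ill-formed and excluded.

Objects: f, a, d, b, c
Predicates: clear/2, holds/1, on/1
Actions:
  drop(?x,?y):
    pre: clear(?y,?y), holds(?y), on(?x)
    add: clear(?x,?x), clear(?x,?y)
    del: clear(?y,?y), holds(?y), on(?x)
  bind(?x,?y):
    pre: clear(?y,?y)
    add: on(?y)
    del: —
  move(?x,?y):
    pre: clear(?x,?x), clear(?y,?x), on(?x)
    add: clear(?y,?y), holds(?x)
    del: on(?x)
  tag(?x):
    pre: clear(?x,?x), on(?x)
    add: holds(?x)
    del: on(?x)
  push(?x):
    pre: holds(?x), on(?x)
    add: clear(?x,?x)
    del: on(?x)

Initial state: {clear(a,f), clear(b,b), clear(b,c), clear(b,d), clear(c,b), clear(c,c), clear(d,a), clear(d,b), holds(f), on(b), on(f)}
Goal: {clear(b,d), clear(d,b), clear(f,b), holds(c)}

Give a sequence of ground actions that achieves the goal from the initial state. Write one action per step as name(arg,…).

1. bind(f,c)  →  {clear(a,f), clear(b,b), clear(b,c), clear(b,d), clear(c,b), clear(c,c), clear(d,a), clear(d,b), holds(f), on(b), on(c), on(f)}
2. move(b,d)  →  {clear(a,f), clear(b,b), clear(b,c), clear(b,d), clear(c,b), clear(c,c), clear(d,a), clear(d,b), clear(d,d), holds(b), holds(f), on(c), on(f)}
3. drop(f,b)  →  {clear(a,f), clear(b,c), clear(b,d), clear(c,b), clear(c,c), clear(d,a), clear(d,b), clear(d,d), clear(f,b), clear(f,f), holds(f), on(c)}
4. move(c,b)  →  {clear(a,f), clear(b,b), clear(b,c), clear(b,d), clear(c,b), clear(c,c), clear(d,a), clear(d,b), clear(d,d), clear(f,b), clear(f,f), holds(c), holds(f)}

bind(f,c); move(b,d); drop(f,b); move(c,b)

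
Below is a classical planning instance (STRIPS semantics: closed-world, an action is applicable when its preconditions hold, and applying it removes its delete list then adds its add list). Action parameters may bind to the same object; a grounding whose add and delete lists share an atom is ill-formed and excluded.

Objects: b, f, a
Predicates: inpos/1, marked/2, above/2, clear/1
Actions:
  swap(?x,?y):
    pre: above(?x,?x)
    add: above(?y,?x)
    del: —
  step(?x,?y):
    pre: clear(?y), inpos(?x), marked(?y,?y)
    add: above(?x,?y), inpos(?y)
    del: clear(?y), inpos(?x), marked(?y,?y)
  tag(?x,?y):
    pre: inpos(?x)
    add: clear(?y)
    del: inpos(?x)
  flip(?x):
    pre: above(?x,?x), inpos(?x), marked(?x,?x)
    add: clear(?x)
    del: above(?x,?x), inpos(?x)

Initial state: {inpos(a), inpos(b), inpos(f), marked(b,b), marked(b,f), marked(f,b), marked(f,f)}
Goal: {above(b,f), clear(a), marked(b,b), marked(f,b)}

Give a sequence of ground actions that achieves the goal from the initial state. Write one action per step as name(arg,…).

tag(f,f); step(b,f); tag(f,a)

1. tag(f,f)  →  {clear(f), inpos(a), inpos(b), marked(b,b), marked(b,f), marked(f,b), marked(f,f)}
2. step(b,f)  →  {above(b,f), inpos(a), inpos(f), marked(b,b), marked(b,f), marked(f,b)}
3. tag(f,a)  →  {above(b,f), clear(a), inpos(a), marked(b,b), marked(b,f), marked(f,b)}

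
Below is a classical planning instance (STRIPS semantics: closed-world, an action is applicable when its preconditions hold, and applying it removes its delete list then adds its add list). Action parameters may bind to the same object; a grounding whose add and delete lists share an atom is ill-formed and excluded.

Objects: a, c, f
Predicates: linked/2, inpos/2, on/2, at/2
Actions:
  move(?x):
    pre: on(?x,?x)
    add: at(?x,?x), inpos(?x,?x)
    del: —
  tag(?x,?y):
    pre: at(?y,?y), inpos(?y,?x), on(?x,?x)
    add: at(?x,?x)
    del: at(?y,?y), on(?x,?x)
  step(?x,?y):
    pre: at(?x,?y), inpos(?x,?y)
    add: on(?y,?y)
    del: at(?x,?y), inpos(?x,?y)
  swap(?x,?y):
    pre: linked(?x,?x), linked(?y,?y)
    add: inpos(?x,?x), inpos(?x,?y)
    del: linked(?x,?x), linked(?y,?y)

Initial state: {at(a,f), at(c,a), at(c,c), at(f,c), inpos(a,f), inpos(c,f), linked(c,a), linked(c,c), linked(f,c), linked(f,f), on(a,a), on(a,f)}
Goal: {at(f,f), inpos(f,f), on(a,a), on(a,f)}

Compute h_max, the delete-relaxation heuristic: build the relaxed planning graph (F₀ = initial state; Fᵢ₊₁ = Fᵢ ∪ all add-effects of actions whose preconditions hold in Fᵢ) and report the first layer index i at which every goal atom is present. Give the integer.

2

F0 = init (12 atoms)
F1 = F0 ∪ {at(a,a), inpos(a,a), inpos(c,c), inpos(f,c), inpos(f,f), on(f,f)}  (18 atoms)
F2 = F1 ∪ {at(f,f), on(c,c)}  (20 atoms)
goal ⊆ F2  ⇒  h_max = 2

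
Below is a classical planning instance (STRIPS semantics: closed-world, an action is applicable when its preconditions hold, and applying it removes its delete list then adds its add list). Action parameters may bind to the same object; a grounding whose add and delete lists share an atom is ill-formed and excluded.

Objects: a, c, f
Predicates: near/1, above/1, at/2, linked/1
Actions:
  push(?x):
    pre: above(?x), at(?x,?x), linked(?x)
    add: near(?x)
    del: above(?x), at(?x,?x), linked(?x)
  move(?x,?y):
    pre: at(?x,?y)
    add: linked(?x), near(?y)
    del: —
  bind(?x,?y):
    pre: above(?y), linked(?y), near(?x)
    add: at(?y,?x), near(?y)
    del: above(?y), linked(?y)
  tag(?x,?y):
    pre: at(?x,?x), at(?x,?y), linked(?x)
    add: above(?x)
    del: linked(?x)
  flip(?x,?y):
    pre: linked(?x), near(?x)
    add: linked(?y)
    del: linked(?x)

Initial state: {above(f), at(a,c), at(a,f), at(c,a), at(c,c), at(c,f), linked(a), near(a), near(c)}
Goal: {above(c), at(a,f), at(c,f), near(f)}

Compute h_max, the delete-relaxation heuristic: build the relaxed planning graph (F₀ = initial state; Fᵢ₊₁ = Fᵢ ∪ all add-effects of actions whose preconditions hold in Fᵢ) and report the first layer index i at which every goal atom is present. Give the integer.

2

F0 = init (9 atoms)
F1 = F0 ∪ {linked(c), linked(f), near(f)}  (12 atoms)
F2 = F1 ∪ {above(c), at(f,a), at(f,c), at(f,f)}  (16 atoms)
goal ⊆ F2  ⇒  h_max = 2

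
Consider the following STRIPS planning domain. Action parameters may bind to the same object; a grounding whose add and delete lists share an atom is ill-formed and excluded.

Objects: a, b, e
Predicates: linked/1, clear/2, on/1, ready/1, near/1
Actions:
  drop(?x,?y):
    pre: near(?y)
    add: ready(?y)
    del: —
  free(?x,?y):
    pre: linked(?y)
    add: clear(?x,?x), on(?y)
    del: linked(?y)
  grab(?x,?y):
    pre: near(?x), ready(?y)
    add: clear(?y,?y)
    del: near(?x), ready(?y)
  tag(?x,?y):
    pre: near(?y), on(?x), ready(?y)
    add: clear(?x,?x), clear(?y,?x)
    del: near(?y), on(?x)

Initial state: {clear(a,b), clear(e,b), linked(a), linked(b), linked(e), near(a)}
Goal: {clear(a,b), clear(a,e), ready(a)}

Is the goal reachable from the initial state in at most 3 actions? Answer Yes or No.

Yes

1. drop(a,a)  →  {clear(a,b), clear(e,b), linked(a), linked(b), linked(e), near(a), ready(a)}
2. free(a,e)  →  {clear(a,a), clear(a,b), clear(e,b), linked(a), linked(b), near(a), on(e), ready(a)}
3. tag(e,a)  →  {clear(a,a), clear(a,b), clear(a,e), clear(e,b), clear(e,e), linked(a), linked(b), ready(a)}
optimal plan length = 3; 3 ≤ 3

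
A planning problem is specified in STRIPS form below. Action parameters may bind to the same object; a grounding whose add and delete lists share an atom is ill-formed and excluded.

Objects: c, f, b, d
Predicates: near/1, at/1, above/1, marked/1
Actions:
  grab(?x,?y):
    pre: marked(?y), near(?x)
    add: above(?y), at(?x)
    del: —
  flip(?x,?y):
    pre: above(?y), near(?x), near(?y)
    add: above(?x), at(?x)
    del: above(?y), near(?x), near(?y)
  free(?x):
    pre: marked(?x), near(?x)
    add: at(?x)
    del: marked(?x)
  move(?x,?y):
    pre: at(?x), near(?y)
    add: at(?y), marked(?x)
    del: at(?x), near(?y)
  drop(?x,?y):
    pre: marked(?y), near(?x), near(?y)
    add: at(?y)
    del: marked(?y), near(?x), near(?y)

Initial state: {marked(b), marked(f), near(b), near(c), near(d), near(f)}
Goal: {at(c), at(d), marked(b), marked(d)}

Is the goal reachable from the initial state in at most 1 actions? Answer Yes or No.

No

1. grab(d,f)  →  {above(f), at(d), marked(b), marked(f), near(b), near(c), near(d), near(f)}
2. move(d,c)  →  {above(f), at(c), marked(b), marked(d), marked(f), near(b), near(d), near(f)}
3. grab(d,f)  →  {above(f), at(c), at(d), marked(b), marked(d), marked(f), near(b), near(d), near(f)}
optimal plan length = 3; 3 > 1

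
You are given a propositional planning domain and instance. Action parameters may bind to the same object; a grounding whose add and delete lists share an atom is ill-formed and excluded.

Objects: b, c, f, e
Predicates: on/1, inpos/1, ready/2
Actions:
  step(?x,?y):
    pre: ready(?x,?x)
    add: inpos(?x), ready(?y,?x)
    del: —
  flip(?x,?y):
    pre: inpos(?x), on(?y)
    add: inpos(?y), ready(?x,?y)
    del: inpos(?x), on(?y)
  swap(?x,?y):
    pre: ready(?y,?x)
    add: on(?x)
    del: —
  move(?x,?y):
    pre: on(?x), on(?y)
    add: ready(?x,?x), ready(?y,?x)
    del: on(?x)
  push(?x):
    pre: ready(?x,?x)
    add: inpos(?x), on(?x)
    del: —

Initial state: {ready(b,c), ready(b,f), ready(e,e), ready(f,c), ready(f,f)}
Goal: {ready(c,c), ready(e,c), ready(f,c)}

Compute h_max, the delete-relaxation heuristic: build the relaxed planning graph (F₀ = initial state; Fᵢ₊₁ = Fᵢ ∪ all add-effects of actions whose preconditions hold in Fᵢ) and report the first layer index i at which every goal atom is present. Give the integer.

F0 = init (5 atoms)
F1 = F0 ∪ {inpos(e), inpos(f), on(c), on(e), on(f), ready(b,e), ready(c,e), ready(c,f), ready(e,f), ready(f,e)}  (15 atoms)
F2 = F1 ∪ {inpos(c), ready(c,c), ready(e,c)}  (18 atoms)
goal ⊆ F2  ⇒  h_max = 2

2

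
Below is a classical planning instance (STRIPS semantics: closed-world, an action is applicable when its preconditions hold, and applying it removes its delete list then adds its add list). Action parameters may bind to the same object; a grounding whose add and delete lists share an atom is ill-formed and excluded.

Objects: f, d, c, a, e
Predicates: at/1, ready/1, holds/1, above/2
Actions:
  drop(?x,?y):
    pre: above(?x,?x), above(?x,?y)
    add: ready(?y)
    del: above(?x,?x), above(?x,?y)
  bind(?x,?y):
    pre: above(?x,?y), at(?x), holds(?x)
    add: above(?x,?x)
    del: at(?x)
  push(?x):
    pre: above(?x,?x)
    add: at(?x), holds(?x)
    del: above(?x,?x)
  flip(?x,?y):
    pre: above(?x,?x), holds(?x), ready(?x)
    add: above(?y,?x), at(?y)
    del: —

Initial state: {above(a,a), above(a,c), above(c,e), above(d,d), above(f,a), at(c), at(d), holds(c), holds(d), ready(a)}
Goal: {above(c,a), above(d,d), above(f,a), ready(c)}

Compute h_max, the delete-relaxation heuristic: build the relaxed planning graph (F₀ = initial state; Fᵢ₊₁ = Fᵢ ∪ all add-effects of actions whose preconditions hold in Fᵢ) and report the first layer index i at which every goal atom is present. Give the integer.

2

F0 = init (10 atoms)
F1 = F0 ∪ {above(c,c), at(a), holds(a), ready(c), ready(d)}  (15 atoms)
F2 = F1 ∪ {above(a,d), above(c,a), above(c,d), above(d,a), above(d,c), above(e,a), above(e,c), above(e,d), above(f,c), above(f,d), at(e), at(f), ready(e)}  (28 atoms)
goal ⊆ F2  ⇒  h_max = 2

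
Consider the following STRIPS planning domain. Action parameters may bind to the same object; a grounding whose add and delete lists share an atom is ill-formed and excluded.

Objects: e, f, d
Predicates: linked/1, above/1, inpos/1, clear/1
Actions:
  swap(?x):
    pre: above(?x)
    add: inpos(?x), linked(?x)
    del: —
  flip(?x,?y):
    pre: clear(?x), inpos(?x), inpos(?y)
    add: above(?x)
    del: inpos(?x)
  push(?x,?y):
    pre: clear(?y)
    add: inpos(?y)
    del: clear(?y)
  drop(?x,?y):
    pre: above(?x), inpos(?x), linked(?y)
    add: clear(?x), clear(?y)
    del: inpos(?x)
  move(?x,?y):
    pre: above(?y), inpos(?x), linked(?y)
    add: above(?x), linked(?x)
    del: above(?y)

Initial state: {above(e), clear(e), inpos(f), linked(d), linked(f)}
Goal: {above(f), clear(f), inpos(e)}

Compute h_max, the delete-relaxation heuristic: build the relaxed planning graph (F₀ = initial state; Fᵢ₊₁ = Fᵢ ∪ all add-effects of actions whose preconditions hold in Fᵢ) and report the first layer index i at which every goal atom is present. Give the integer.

2

F0 = init (5 atoms)
F1 = F0 ∪ {inpos(e), linked(e)}  (7 atoms)
F2 = F1 ∪ {above(f), clear(d), clear(f)}  (10 atoms)
goal ⊆ F2  ⇒  h_max = 2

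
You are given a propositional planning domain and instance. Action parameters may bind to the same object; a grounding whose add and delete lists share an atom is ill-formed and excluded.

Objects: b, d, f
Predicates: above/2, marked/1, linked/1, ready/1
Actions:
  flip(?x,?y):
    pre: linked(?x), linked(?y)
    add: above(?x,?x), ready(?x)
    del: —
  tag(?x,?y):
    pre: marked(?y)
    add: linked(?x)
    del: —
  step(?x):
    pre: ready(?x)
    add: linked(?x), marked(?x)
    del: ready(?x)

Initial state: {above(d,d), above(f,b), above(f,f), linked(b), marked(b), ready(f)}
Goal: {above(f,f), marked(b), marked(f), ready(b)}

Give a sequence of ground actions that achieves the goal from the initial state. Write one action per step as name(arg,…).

1. flip(b,b)  →  {above(b,b), above(d,d), above(f,b), above(f,f), linked(b), marked(b), ready(b), ready(f)}
2. step(f)  →  {above(b,b), above(d,d), above(f,b), above(f,f), linked(b), linked(f), marked(b), marked(f), ready(b)}

flip(b,b); step(f)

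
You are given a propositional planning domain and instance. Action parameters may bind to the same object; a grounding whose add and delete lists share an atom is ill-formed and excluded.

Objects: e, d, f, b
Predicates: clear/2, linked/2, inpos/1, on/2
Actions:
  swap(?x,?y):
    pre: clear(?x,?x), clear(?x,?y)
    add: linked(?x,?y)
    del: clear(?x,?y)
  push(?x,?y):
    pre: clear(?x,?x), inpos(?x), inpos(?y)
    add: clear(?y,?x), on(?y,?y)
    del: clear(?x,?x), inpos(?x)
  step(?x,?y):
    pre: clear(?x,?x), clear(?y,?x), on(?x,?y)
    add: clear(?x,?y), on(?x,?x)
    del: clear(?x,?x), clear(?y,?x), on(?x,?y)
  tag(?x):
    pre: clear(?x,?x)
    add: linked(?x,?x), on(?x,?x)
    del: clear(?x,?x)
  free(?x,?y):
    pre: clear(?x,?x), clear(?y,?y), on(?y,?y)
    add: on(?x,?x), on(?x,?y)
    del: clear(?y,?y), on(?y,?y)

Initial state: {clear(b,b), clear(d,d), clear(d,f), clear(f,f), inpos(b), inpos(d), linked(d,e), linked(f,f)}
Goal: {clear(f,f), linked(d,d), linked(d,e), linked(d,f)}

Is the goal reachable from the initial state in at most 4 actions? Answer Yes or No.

Yes

1. swap(d,f)  →  {clear(b,b), clear(d,d), clear(f,f), inpos(b), inpos(d), linked(d,e), linked(d,f), linked(f,f)}
2. swap(d,d)  →  {clear(b,b), clear(f,f), inpos(b), inpos(d), linked(d,d), linked(d,e), linked(d,f), linked(f,f)}
optimal plan length = 2; 2 ≤ 4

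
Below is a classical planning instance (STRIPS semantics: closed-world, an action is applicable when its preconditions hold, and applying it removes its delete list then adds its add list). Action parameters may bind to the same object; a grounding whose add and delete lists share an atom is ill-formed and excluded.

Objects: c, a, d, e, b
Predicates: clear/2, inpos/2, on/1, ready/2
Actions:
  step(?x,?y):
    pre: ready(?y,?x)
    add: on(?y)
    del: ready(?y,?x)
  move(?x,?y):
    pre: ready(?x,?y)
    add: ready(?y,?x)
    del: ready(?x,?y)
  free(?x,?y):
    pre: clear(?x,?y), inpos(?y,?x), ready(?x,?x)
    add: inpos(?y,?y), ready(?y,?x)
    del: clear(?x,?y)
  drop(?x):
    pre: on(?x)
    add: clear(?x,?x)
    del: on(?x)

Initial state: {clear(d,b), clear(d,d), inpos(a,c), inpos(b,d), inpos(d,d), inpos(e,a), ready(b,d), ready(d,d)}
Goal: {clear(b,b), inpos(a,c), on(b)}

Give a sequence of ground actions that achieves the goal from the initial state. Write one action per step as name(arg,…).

step(d,b); free(d,b); drop(b); step(d,b)

1. step(d,b)  →  {clear(d,b), clear(d,d), inpos(a,c), inpos(b,d), inpos(d,d), inpos(e,a), on(b), ready(d,d)}
2. free(d,b)  →  {clear(d,d), inpos(a,c), inpos(b,b), inpos(b,d), inpos(d,d), inpos(e,a), on(b), ready(b,d), ready(d,d)}
3. drop(b)  →  {clear(b,b), clear(d,d), inpos(a,c), inpos(b,b), inpos(b,d), inpos(d,d), inpos(e,a), ready(b,d), ready(d,d)}
4. step(d,b)  →  {clear(b,b), clear(d,d), inpos(a,c), inpos(b,b), inpos(b,d), inpos(d,d), inpos(e,a), on(b), ready(d,d)}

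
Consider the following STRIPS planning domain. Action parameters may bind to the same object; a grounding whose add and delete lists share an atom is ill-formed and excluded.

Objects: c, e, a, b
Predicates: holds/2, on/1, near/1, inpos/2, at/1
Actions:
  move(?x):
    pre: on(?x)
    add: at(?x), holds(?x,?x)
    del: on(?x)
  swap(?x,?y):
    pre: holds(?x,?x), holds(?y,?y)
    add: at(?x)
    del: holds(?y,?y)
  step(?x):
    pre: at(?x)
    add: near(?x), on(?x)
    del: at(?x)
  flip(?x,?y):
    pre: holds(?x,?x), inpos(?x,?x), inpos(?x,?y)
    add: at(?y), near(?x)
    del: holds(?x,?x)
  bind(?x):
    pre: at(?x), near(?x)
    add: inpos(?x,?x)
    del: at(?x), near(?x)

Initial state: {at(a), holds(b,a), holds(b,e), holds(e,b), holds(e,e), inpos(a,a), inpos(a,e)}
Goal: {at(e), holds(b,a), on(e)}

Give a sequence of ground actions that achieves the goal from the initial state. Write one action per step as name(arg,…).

1. swap(e,e)  →  {at(a), at(e), holds(b,a), holds(b,e), holds(e,b), inpos(a,a), inpos(a,e)}
2. step(e)  →  {at(a), holds(b,a), holds(b,e), holds(e,b), inpos(a,a), inpos(a,e), near(e), on(e)}
3. move(e)  →  {at(a), at(e), holds(b,a), holds(b,e), holds(e,b), holds(e,e), inpos(a,a), inpos(a,e), near(e)}
4. step(e)  →  {at(a), holds(b,a), holds(b,e), holds(e,b), holds(e,e), inpos(a,a), inpos(a,e), near(e), on(e)}
5. swap(e,e)  →  {at(a), at(e), holds(b,a), holds(b,e), holds(e,b), inpos(a,a), inpos(a,e), near(e), on(e)}

swap(e,e); step(e); move(e); step(e); swap(e,e)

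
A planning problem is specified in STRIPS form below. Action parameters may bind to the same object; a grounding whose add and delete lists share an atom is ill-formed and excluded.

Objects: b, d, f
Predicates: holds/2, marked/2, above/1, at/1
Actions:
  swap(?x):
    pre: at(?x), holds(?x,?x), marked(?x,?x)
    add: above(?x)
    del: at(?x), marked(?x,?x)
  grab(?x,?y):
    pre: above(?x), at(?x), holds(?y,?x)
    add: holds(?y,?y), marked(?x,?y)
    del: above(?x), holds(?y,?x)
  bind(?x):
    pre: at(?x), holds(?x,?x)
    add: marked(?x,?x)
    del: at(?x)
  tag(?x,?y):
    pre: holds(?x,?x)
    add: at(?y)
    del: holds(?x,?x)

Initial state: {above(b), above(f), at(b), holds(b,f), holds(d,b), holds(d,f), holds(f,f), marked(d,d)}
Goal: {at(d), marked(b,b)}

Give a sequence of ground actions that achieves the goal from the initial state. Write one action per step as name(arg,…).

1. tag(f,f)  →  {above(b), above(f), at(b), at(f), holds(b,f), holds(d,b), holds(d,f), marked(d,d)}
2. grab(f,b)  →  {above(b), at(b), at(f), holds(b,b), holds(d,b), holds(d,f), marked(d,d), marked(f,b)}
3. bind(b)  →  {above(b), at(f), holds(b,b), holds(d,b), holds(d,f), marked(b,b), marked(d,d), marked(f,b)}
4. tag(b,d)  →  {above(b), at(d), at(f), holds(d,b), holds(d,f), marked(b,b), marked(d,d), marked(f,b)}

tag(f,f); grab(f,b); bind(b); tag(b,d)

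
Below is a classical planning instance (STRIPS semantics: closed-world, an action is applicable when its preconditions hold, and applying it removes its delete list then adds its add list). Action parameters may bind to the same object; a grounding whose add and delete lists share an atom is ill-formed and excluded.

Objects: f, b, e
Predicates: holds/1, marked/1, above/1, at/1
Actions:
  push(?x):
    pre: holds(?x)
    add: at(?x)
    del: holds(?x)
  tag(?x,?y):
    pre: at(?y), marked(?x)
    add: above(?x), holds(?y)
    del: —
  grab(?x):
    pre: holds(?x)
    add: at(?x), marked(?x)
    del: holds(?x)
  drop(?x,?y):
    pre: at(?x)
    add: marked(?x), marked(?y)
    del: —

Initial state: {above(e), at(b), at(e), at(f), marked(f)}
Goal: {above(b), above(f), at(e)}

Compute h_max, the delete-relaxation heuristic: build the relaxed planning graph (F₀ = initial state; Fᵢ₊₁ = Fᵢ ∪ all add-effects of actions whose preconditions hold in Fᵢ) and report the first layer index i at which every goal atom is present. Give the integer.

2

F0 = init (5 atoms)
F1 = F0 ∪ {above(f), holds(b), holds(e), holds(f), marked(b), marked(e)}  (11 atoms)
F2 = F1 ∪ {above(b)}  (12 atoms)
goal ⊆ F2  ⇒  h_max = 2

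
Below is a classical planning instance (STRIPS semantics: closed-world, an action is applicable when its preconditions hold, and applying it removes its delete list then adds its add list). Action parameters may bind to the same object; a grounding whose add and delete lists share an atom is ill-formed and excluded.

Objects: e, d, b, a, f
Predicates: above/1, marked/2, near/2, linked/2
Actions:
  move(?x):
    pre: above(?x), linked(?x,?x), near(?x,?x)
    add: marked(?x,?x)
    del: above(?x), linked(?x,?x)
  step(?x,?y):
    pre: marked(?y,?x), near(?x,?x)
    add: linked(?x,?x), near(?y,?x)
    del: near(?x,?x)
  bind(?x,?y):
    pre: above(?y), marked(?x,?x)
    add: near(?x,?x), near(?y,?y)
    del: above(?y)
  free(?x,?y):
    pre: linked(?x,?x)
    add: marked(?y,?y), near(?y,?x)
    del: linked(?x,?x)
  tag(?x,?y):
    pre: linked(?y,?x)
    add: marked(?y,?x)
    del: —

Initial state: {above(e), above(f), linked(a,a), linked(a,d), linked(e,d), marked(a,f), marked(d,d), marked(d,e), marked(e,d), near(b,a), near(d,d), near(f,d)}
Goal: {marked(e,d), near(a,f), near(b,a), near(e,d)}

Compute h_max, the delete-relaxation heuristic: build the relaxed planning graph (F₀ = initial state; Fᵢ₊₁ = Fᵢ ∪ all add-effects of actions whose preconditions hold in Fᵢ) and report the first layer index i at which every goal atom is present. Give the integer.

F0 = init (12 atoms)
F1 = F0 ∪ {linked(d,d), marked(a,a), marked(a,d), marked(b,b), marked(e,e), marked(f,f), near(a,a), near(d,a), near(e,a), near(e,d), near(e,e), near(f,a), near(f,f)}  (25 atoms)
F2 = F1 ∪ {linked(e,e), linked(f,f), near(a,d), near(a,f), near(b,b), near(b,d), near(d,e)}  (32 atoms)
goal ⊆ F2  ⇒  h_max = 2

2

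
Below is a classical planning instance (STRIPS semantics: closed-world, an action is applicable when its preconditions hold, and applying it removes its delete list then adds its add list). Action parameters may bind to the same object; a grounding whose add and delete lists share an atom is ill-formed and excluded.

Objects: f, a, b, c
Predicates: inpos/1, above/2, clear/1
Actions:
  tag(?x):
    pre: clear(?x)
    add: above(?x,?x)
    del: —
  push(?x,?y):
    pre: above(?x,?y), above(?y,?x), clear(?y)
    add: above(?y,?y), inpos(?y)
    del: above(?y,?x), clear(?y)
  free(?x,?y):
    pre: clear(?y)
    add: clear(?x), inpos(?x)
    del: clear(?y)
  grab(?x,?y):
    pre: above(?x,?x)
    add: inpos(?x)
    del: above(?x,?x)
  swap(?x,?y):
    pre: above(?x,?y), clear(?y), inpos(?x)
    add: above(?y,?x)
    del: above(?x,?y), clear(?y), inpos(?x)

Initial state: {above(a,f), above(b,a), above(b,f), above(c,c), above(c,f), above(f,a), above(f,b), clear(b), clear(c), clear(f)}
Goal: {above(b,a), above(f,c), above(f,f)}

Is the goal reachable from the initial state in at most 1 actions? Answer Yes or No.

No

1. tag(f)  →  {above(a,f), above(b,a), above(b,f), above(c,c), above(c,f), above(f,a), above(f,b), above(f,f), clear(b), clear(c), clear(f)}
2. free(c,b)  →  {above(a,f), above(b,a), above(b,f), above(c,c), above(c,f), above(f,a), above(f,b), above(f,f), clear(c), clear(f), inpos(c)}
3. swap(c,f)  →  {above(a,f), above(b,a), above(b,f), above(c,c), above(f,a), above(f,b), above(f,c), above(f,f), clear(c)}
optimal plan length = 3; 3 > 1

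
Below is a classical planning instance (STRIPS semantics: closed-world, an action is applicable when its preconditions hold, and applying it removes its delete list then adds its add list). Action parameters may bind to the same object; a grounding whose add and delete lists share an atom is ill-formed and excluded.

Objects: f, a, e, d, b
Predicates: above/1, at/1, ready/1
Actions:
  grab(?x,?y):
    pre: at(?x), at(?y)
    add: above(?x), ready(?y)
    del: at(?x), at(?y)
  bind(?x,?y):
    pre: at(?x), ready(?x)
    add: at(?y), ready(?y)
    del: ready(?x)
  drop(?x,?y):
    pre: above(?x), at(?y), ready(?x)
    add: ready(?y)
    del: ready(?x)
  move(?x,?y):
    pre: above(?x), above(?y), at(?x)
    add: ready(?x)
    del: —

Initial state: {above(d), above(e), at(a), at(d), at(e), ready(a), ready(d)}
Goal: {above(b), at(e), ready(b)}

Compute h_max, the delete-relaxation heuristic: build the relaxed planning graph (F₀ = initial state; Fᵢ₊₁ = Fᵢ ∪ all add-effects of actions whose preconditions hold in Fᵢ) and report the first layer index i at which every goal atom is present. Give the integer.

F0 = init (7 atoms)
F1 = F0 ∪ {above(a), at(b), at(f), ready(b), ready(e), ready(f)}  (13 atoms)
F2 = F1 ∪ {above(b), above(f)}  (15 atoms)
goal ⊆ F2  ⇒  h_max = 2

2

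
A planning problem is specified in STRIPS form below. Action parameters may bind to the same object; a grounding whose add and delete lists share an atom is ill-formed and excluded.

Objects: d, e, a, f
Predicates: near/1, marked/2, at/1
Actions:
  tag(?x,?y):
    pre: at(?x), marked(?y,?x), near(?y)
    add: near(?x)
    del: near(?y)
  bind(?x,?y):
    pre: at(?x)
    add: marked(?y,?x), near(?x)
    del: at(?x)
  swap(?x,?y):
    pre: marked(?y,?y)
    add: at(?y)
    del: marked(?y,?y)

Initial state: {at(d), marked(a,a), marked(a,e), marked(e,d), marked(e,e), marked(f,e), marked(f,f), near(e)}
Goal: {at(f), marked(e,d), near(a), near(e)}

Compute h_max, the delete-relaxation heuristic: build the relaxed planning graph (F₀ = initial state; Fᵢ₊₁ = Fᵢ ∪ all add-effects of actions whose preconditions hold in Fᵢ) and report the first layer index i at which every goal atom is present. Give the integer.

F0 = init (8 atoms)
F1 = F0 ∪ {at(a), at(e), at(f), marked(a,d), marked(d,d), marked(f,d), near(d)}  (15 atoms)
F2 = F1 ∪ {marked(a,f), marked(d,a), marked(d,e), marked(d,f), marked(e,a), marked(e,f), marked(f,a), near(a), near(f)}  (24 atoms)
goal ⊆ F2  ⇒  h_max = 2

2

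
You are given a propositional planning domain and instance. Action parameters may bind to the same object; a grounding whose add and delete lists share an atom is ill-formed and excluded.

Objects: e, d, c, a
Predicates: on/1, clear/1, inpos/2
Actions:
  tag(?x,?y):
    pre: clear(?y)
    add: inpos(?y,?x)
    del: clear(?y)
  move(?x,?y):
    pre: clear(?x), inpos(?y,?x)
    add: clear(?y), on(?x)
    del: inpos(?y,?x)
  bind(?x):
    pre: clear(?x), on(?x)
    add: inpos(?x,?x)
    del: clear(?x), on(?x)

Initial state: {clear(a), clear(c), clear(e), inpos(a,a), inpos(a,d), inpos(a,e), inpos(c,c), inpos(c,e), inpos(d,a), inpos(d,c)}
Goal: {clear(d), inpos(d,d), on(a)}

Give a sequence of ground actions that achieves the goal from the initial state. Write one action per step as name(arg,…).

1. move(c,d)  →  {clear(a), clear(c), clear(d), clear(e), inpos(a,a), inpos(a,d), inpos(a,e), inpos(c,c), inpos(c,e), inpos(d,a), on(c)}
2. tag(d,d)  →  {clear(a), clear(c), clear(e), inpos(a,a), inpos(a,d), inpos(a,e), inpos(c,c), inpos(c,e), inpos(d,a), inpos(d,d), on(c)}
3. move(a,d)  →  {clear(a), clear(c), clear(d), clear(e), inpos(a,a), inpos(a,d), inpos(a,e), inpos(c,c), inpos(c,e), inpos(d,d), on(a), on(c)}

move(c,d); tag(d,d); move(a,d)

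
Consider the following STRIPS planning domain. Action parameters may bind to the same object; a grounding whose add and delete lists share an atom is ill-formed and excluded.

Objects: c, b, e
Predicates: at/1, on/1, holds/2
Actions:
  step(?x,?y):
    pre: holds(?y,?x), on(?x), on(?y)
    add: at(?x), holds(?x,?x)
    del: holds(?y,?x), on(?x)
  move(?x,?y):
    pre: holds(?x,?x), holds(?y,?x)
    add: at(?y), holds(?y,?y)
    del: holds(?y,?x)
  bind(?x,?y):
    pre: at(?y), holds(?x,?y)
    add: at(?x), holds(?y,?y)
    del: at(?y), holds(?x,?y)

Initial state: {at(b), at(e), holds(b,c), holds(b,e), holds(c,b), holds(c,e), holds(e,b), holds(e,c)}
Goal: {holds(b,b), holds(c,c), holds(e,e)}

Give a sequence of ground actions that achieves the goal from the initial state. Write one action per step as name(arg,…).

1. bind(c,b)  →  {at(c), at(e), holds(b,b), holds(b,c), holds(b,e), holds(c,e), holds(e,b), holds(e,c)}
2. move(b,e)  →  {at(c), at(e), holds(b,b), holds(b,c), holds(b,e), holds(c,e), holds(e,c), holds(e,e)}
3. move(e,c)  →  {at(c), at(e), holds(b,b), holds(b,c), holds(b,e), holds(c,c), holds(e,c), holds(e,e)}

bind(c,b); move(b,e); move(e,c)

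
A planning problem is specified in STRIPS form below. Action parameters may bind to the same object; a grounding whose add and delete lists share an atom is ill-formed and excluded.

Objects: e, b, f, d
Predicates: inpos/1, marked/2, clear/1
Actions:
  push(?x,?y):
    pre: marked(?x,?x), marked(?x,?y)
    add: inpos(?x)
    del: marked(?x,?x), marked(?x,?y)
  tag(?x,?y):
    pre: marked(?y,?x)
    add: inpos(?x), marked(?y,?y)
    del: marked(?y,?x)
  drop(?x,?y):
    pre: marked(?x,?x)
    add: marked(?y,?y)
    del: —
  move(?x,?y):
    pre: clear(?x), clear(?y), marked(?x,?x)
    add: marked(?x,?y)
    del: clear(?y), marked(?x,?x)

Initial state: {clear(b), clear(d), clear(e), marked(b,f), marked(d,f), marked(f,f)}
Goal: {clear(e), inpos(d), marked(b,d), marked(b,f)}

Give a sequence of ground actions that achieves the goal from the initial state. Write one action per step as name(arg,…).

tag(f,d); push(d,d); drop(f,b); move(b,d)

1. tag(f,d)  →  {clear(b), clear(d), clear(e), inpos(f), marked(b,f), marked(d,d), marked(f,f)}
2. push(d,d)  →  {clear(b), clear(d), clear(e), inpos(d), inpos(f), marked(b,f), marked(f,f)}
3. drop(f,b)  →  {clear(b), clear(d), clear(e), inpos(d), inpos(f), marked(b,b), marked(b,f), marked(f,f)}
4. move(b,d)  →  {clear(b), clear(e), inpos(d), inpos(f), marked(b,d), marked(b,f), marked(f,f)}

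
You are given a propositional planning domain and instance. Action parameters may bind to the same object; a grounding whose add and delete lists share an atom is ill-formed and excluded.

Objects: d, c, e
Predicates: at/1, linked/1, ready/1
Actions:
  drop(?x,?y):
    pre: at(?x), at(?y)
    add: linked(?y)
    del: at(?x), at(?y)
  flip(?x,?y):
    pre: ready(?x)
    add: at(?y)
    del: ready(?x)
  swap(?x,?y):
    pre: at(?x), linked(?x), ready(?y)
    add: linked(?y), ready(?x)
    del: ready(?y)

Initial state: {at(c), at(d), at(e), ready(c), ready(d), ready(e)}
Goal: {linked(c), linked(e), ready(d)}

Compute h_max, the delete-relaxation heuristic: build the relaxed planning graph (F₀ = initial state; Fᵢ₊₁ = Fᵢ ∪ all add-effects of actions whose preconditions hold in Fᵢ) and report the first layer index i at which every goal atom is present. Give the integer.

F0 = init (6 atoms)
F1 = F0 ∪ {linked(c), linked(d), linked(e)}  (9 atoms)
goal ⊆ F1  ⇒  h_max = 1

1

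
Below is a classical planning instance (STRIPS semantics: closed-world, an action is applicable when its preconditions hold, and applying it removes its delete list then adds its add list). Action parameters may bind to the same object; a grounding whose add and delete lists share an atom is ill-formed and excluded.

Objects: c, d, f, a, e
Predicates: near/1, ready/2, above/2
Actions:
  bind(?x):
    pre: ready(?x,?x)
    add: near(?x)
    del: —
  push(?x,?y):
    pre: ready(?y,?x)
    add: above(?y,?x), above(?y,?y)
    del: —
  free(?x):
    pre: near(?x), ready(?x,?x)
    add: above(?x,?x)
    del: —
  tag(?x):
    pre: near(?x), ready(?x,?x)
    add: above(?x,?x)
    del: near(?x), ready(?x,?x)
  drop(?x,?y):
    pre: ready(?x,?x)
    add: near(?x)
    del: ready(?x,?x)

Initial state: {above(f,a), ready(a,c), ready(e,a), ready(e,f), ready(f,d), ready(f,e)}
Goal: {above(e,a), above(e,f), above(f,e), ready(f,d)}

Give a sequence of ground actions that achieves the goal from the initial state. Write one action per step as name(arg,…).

1. push(f,e)  →  {above(e,e), above(e,f), above(f,a), ready(a,c), ready(e,a), ready(e,f), ready(f,d), ready(f,e)}
2. push(a,e)  →  {above(e,a), above(e,e), above(e,f), above(f,a), ready(a,c), ready(e,a), ready(e,f), ready(f,d), ready(f,e)}
3. push(e,f)  →  {above(e,a), above(e,e), above(e,f), above(f,a), above(f,e), above(f,f), ready(a,c), ready(e,a), ready(e,f), ready(f,d), ready(f,e)}

push(f,e); push(a,e); push(e,f)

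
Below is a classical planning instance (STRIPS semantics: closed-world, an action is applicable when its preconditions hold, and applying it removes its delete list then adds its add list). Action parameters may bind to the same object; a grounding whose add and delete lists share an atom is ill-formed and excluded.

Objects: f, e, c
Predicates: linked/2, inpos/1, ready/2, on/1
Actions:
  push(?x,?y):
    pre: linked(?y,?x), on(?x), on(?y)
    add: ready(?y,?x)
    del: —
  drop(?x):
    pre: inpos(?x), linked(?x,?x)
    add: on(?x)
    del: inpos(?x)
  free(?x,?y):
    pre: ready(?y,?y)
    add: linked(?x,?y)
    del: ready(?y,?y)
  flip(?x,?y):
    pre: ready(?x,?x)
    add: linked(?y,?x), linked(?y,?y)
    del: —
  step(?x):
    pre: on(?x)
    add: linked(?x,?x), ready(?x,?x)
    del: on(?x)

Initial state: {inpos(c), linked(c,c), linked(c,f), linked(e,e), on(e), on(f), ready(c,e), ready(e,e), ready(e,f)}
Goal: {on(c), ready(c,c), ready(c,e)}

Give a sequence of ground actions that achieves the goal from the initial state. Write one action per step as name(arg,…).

drop(c); push(c,c)

1. drop(c)  →  {linked(c,c), linked(c,f), linked(e,e), on(c), on(e), on(f), ready(c,e), ready(e,e), ready(e,f)}
2. push(c,c)  →  {linked(c,c), linked(c,f), linked(e,e), on(c), on(e), on(f), ready(c,c), ready(c,e), ready(e,e), ready(e,f)}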